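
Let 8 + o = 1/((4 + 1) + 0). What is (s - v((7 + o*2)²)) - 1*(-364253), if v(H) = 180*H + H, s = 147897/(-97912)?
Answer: 858846684847/2447800 ≈ 3.5086e+5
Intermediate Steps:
o = -39/5 (o = -8 + 1/((4 + 1) + 0) = -8 + 1/(5 + 0) = -8 + 1/5 = -8 + ⅕ = -39/5 ≈ -7.8000)
s = -147897/97912 (s = 147897*(-1/97912) = -147897/97912 ≈ -1.5105)
v(H) = 181*H
(s - v((7 + o*2)²)) - 1*(-364253) = (-147897/97912 - 181*(7 - 39/5*2)²) - 1*(-364253) = (-147897/97912 - 181*(7 - 78/5)²) + 364253 = (-147897/97912 - 181*(-43/5)²) + 364253 = (-147897/97912 - 181*1849/25) + 364253 = (-147897/97912 - 1*334669/25) + 364253 = (-147897/97912 - 334669/25) + 364253 = -32771808553/2447800 + 364253 = 858846684847/2447800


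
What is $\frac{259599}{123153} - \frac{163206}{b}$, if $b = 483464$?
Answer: $\frac{17567910403}{9923340332} \approx 1.7704$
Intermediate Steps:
$\frac{259599}{123153} - \frac{163206}{b} = \frac{259599}{123153} - \frac{163206}{483464} = 259599 \cdot \frac{1}{123153} - \frac{81603}{241732} = \frac{86533}{41051} - \frac{81603}{241732} = \frac{17567910403}{9923340332}$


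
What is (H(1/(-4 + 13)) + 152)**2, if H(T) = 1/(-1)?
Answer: 22801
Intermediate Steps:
H(T) = -1
(H(1/(-4 + 13)) + 152)**2 = (-1 + 152)**2 = 151**2 = 22801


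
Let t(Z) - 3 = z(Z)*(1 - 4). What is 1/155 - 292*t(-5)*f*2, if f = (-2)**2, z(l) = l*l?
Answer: 26069761/155 ≈ 1.6819e+5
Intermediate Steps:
z(l) = l**2
f = 4
t(Z) = 3 - 3*Z**2 (t(Z) = 3 + Z**2*(1 - 4) = 3 + Z**2*(-3) = 3 - 3*Z**2)
1/155 - 292*t(-5)*f*2 = 1/155 - 292*(3 - 3*(-5)**2)*4*2 = 1/155 - 292*(3 - 3*25)*4*2 = 1/155 - 292*(3 - 75)*4*2 = 1/155 - 292*(-72*4)*2 = 1/155 - (-84096)*2 = 1/155 - 292*(-576) = 1/155 + 168192 = 26069761/155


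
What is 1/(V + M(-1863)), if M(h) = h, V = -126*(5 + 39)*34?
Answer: -1/190359 ≈ -5.2532e-6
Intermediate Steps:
V = -188496 (V = -126*44*34 = -5544*34 = -188496)
1/(V + M(-1863)) = 1/(-188496 - 1863) = 1/(-190359) = -1/190359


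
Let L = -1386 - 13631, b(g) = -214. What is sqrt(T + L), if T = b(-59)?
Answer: I*sqrt(15231) ≈ 123.41*I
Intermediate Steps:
L = -15017
T = -214
sqrt(T + L) = sqrt(-214 - 15017) = sqrt(-15231) = I*sqrt(15231)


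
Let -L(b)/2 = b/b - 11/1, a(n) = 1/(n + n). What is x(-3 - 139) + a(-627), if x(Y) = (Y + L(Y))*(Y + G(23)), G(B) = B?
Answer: 18205571/1254 ≈ 14518.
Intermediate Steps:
a(n) = 1/(2*n)
L(b) = 20 (L(b) = -2*(b/b - 11/1) = -2*(1 - 11*1) = -2*(1 - 11) = -2*(-10) = 20)
x(Y) = (20 + Y)*(23 + Y) (x(Y) = (Y + 20)*(Y + 23) = (20 + Y)*(23 + Y))
x(-3 - 139) + a(-627) = (460 + (-3 - 139)² + 43*(-3 - 139)) + (½)/(-627) = (460 + (-142)² + 43*(-142)) + (½)*(-1/627) = (460 + 20164 - 6106) - 1/1254 = 14518 - 1/1254 = 18205571/1254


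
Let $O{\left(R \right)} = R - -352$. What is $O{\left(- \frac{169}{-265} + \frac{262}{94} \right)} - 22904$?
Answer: $- \frac{280842502}{12455} \approx -22549.0$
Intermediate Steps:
$O{\left(R \right)} = 352 + R$ ($O{\left(R \right)} = R + 352 = 352 + R$)
$O{\left(- \frac{169}{-265} + \frac{262}{94} \right)} - 22904 = \left(352 + \left(- \frac{169}{-265} + \frac{262}{94}\right)\right) - 22904 = \left(352 + \left(\left(-169\right) \left(- \frac{1}{265}\right) + 262 \cdot \frac{1}{94}\right)\right) - 22904 = \left(352 + \left(\frac{169}{265} + \frac{131}{47}\right)\right) - 22904 = \left(352 + \frac{42658}{12455}\right) - 22904 = \frac{4426818}{12455} - 22904 = - \frac{280842502}{12455}$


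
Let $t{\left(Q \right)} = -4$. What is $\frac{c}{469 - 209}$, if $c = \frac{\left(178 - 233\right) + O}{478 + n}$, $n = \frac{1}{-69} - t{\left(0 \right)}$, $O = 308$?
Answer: $\frac{17457}{8646820} \approx 0.0020189$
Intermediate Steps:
$n = \frac{275}{69}$ ($n = \frac{1}{-69} - -4 = - \frac{1}{69} + 4 = \frac{275}{69} \approx 3.9855$)
$c = \frac{17457}{33257}$ ($c = \frac{\left(178 - 233\right) + 308}{478 + \frac{275}{69}} = \frac{\left(178 - 233\right) + 308}{\frac{33257}{69}} = \left(-55 + 308\right) \frac{69}{33257} = 253 \cdot \frac{69}{33257} = \frac{17457}{33257} \approx 0.52491$)
$\frac{c}{469 - 209} = \frac{17457}{33257 \left(469 - 209\right)} = \frac{17457}{33257 \cdot 260} = \frac{17457}{33257} \cdot \frac{1}{260} = \frac{17457}{8646820}$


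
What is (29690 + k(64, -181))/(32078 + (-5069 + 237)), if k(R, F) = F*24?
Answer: 667/717 ≈ 0.93027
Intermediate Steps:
k(R, F) = 24*F
(29690 + k(64, -181))/(32078 + (-5069 + 237)) = (29690 + 24*(-181))/(32078 + (-5069 + 237)) = (29690 - 4344)/(32078 - 4832) = 25346/27246 = 25346*(1/27246) = 667/717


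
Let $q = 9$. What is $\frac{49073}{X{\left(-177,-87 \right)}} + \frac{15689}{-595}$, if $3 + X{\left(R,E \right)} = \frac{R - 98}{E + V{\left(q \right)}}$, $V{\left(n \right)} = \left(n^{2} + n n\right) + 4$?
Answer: $- \frac{2314709133}{304640} \approx -7598.2$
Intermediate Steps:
$V{\left(n \right)} = 4 + 2 n^{2}$ ($V{\left(n \right)} = \left(n^{2} + n^{2}\right) + 4 = 2 n^{2} + 4 = 4 + 2 n^{2}$)
$X{\left(R,E \right)} = -3 + \frac{-98 + R}{166 + E}$ ($X{\left(R,E \right)} = -3 + \frac{R - 98}{E + \left(4 + 2 \cdot 9^{2}\right)} = -3 + \frac{-98 + R}{E + \left(4 + 2 \cdot 81\right)} = -3 + \frac{-98 + R}{E + \left(4 + 162\right)} = -3 + \frac{-98 + R}{E + 166} = -3 + \frac{-98 + R}{166 + E}$)
$\frac{49073}{X{\left(-177,-87 \right)}} + \frac{15689}{-595} = \frac{49073}{\frac{1}{166 - 87} \left(-596 - 177 - -261\right)} + \frac{15689}{-595} = \frac{49073}{\frac{1}{79} \left(-596 - 177 + 261\right)} + 15689 \left(- \frac{1}{595}\right) = \frac{49073}{\frac{1}{79} \left(-512\right)} - \frac{15689}{595} = \frac{49073}{- \frac{512}{79}} - \frac{15689}{595} = 49073 \left(- \frac{79}{512}\right) - \frac{15689}{595} = - \frac{3876767}{512} - \frac{15689}{595} = - \frac{2314709133}{304640}$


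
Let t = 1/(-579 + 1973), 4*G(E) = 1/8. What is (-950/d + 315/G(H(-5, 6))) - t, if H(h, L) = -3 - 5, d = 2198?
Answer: 15441957231/1532006 ≈ 10080.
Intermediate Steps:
H(h, L) = -8
G(E) = 1/32 (G(E) = (¼)/8 = (¼)*(⅛) = 1/32)
t = 1/1394 ≈ 0.00071736
(-950/d + 315/G(H(-5, 6))) - t = (-950/2198 + 315/(1/32)) - 1*1/1394 = (-950*1/2198 + 315*32) - 1/1394 = (-475/1099 + 10080) - 1/1394 = 11077445/1099 - 1/1394 = 15441957231/1532006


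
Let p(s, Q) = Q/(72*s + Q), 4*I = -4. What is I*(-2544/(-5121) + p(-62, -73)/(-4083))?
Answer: -5236237199/10540480899 ≈ -0.49677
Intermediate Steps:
I = -1 (I = (1/4)*(-4) = -1)
p(s, Q) = Q/(Q + 72*s)
I*(-2544/(-5121) + p(-62, -73)/(-4083)) = -(-2544/(-5121) - 73/(-73 + 72*(-62))/(-4083)) = -(-2544*(-1/5121) - 73/(-73 - 4464)*(-1/4083)) = -(848/1707 - 73/(-4537)*(-1/4083)) = -(848/1707 - 73*(-1/4537)*(-1/4083)) = -(848/1707 + (73/4537)*(-1/4083)) = -(848/1707 - 73/18524571) = -1*5236237199/10540480899 = -5236237199/10540480899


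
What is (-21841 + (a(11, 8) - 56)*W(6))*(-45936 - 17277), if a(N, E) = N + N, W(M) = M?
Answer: 1393530585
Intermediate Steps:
a(N, E) = 2*N
(-21841 + (a(11, 8) - 56)*W(6))*(-45936 - 17277) = (-21841 + (2*11 - 56)*6)*(-45936 - 17277) = (-21841 + (22 - 56)*6)*(-63213) = (-21841 - 34*6)*(-63213) = (-21841 - 204)*(-63213) = -22045*(-63213) = 1393530585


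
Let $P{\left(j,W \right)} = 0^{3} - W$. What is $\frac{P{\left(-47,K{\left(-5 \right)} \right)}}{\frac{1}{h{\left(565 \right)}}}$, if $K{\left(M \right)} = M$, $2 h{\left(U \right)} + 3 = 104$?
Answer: $\frac{505}{2} \approx 252.5$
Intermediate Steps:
$h{\left(U \right)} = \frac{101}{2}$ ($h{\left(U \right)} = - \frac{3}{2} + \frac{1}{2} \cdot 104 = - \frac{3}{2} + 52 = \frac{101}{2}$)
$P{\left(j,W \right)} = - W$ ($P{\left(j,W \right)} = 0 - W = - W$)
$\frac{P{\left(-47,K{\left(-5 \right)} \right)}}{\frac{1}{h{\left(565 \right)}}} = \frac{\left(-1\right) \left(-5\right)}{\frac{1}{\frac{101}{2}}} = \frac{5}{\frac{2}{101}} = 5 \cdot \frac{101}{2} = \frac{505}{2}$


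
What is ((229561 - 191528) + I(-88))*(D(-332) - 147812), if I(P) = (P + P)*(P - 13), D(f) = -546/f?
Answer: -1369358588871/166 ≈ -8.2491e+9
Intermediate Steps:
I(P) = 2*P*(-13 + P) (I(P) = (2*P)*(-13 + P) = 2*P*(-13 + P))
((229561 - 191528) + I(-88))*(D(-332) - 147812) = ((229561 - 191528) + 2*(-88)*(-13 - 88))*(-546/(-332) - 147812) = (38033 + 2*(-88)*(-101))*(-546*(-1/332) - 147812) = (38033 + 17776)*(273/166 - 147812) = 55809*(-24536519/166) = -1369358588871/166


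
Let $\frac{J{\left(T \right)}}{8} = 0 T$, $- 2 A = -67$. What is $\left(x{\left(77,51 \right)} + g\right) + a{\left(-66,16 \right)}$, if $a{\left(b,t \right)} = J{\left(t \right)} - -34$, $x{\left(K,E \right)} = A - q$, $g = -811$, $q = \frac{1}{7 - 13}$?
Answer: $- \frac{2230}{3} \approx -743.33$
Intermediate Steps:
$A = \frac{67}{2}$ ($A = \left(- \frac{1}{2}\right) \left(-67\right) = \frac{67}{2} \approx 33.5$)
$q = - \frac{1}{6}$ ($q = \frac{1}{-6} = - \frac{1}{6} \approx -0.16667$)
$J{\left(T \right)} = 0$ ($J{\left(T \right)} = 8 \cdot 0 T = 8 \cdot 0 = 0$)
$x{\left(K,E \right)} = \frac{101}{3}$ ($x{\left(K,E \right)} = \frac{67}{2} - - \frac{1}{6} = \frac{67}{2} + \frac{1}{6} = \frac{101}{3}$)
$a{\left(b,t \right)} = 34$ ($a{\left(b,t \right)} = 0 - -34 = 0 + 34 = 34$)
$\left(x{\left(77,51 \right)} + g\right) + a{\left(-66,16 \right)} = \left(\frac{101}{3} - 811\right) + 34 = - \frac{2332}{3} + 34 = - \frac{2230}{3}$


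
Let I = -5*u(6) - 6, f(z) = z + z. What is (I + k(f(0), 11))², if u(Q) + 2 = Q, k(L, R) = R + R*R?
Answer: 11236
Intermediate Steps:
f(z) = 2*z
k(L, R) = R + R²
u(Q) = -2 + Q
I = -26 (I = -5*(-2 + 6) - 6 = -5*4 - 6 = -20 - 6 = -26)
(I + k(f(0), 11))² = (-26 + 11*(1 + 11))² = (-26 + 11*12)² = (-26 + 132)² = 106² = 11236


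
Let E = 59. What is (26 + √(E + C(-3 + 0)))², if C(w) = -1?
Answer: (26 + √58)² ≈ 1130.0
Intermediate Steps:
(26 + √(E + C(-3 + 0)))² = (26 + √(59 - 1))² = (26 + √58)²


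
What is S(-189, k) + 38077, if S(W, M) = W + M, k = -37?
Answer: 37851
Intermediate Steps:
S(W, M) = M + W
S(-189, k) + 38077 = (-37 - 189) + 38077 = -226 + 38077 = 37851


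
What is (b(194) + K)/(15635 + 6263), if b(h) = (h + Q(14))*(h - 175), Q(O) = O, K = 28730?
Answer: 16341/10949 ≈ 1.4925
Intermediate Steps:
b(h) = (-175 + h)*(14 + h) (b(h) = (h + 14)*(h - 175) = (14 + h)*(-175 + h) = (-175 + h)*(14 + h))
(b(194) + K)/(15635 + 6263) = ((-2450 + 194² - 161*194) + 28730)/(15635 + 6263) = ((-2450 + 37636 - 31234) + 28730)/21898 = (3952 + 28730)*(1/21898) = 32682*(1/21898) = 16341/10949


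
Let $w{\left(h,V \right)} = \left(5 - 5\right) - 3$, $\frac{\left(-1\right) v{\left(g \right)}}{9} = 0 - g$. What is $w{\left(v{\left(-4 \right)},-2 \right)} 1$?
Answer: $-3$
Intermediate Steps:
$v{\left(g \right)} = 9 g$ ($v{\left(g \right)} = - 9 \left(0 - g\right) = - 9 \left(- g\right) = 9 g$)
$w{\left(h,V \right)} = -3$ ($w{\left(h,V \right)} = 0 - 3 = -3$)
$w{\left(v{\left(-4 \right)},-2 \right)} 1 = \left(-3\right) 1 = -3$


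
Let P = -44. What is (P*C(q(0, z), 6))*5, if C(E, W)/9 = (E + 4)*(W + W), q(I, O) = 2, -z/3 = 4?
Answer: -142560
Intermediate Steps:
z = -12 (z = -3*4 = -12)
C(E, W) = 18*W*(4 + E) (C(E, W) = 9*((E + 4)*(W + W)) = 9*((4 + E)*(2*W)) = 9*(2*W*(4 + E)) = 18*W*(4 + E))
(P*C(q(0, z), 6))*5 = -792*6*(4 + 2)*5 = -792*6*6*5 = -44*648*5 = -28512*5 = -142560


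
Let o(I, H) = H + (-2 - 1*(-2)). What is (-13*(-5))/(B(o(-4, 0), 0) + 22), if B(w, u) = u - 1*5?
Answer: 65/17 ≈ 3.8235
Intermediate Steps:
o(I, H) = H (o(I, H) = H + (-2 + 2) = H + 0 = H)
B(w, u) = -5 + u (B(w, u) = u - 5 = -5 + u)
(-13*(-5))/(B(o(-4, 0), 0) + 22) = (-13*(-5))/((-5 + 0) + 22) = 65/(-5 + 22) = 65/17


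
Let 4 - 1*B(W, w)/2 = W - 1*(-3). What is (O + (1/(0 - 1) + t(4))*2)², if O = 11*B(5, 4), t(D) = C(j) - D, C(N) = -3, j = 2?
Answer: 10816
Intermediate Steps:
B(W, w) = 2 - 2*W (B(W, w) = 8 - 2*(W - 1*(-3)) = 8 - 2*(W + 3) = 8 - 2*(3 + W) = 8 + (-6 - 2*W) = 2 - 2*W)
t(D) = -3 - D
O = -88 (O = 11*(2 - 2*5) = 11*(2 - 10) = 11*(-8) = -88)
(O + (1/(0 - 1) + t(4))*2)² = (-88 + (1/(0 - 1) + (-3 - 1*4))*2)² = (-88 + (1/(-1) + (-3 - 4))*2)² = (-88 + (-1 - 7)*2)² = (-88 - 8*2)² = (-88 - 16)² = (-104)² = 10816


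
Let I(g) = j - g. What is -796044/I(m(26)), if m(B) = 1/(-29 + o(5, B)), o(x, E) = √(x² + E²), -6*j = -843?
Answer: -15681270756/2771785 + 796044*√701/2771785 ≈ -5649.9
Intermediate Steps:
j = 281/2 (j = -⅙*(-843) = 281/2 ≈ 140.50)
o(x, E) = √(E² + x²)
m(B) = 1/(-29 + √(25 + B²)) (m(B) = 1/(-29 + √(B² + 5²)) = 1/(-29 + √(B² + 25)) = 1/(-29 + √(25 + B²)))
I(g) = 281/2 - g
-796044/I(m(26)) = -796044/(281/2 - 1/(-29 + √(25 + 26²))) = -796044/(281/2 - 1/(-29 + √(25 + 676))) = -796044/(281/2 - 1/(-29 + √701))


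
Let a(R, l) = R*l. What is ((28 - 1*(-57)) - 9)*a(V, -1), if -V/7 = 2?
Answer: 1064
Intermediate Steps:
V = -14 (V = -7*2 = -14)
((28 - 1*(-57)) - 9)*a(V, -1) = ((28 - 1*(-57)) - 9)*(-14*(-1)) = ((28 + 57) - 9)*14 = (85 - 9)*14 = 76*14 = 1064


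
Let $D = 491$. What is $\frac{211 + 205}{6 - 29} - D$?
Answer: $- \frac{11709}{23} \approx -509.09$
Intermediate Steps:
$\frac{211 + 205}{6 - 29} - D = \frac{211 + 205}{6 - 29} - 491 = \frac{416}{-23} - 491 = 416 \left(- \frac{1}{23}\right) - 491 = - \frac{416}{23} - 491 = - \frac{11709}{23}$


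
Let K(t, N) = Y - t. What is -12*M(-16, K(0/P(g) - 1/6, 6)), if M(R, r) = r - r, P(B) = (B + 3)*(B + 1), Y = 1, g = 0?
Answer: 0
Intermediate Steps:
P(B) = (1 + B)*(3 + B) (P(B) = (3 + B)*(1 + B) = (1 + B)*(3 + B))
K(t, N) = 1 - t
M(R, r) = 0
-12*M(-16, K(0/P(g) - 1/6, 6)) = -12*0 = 0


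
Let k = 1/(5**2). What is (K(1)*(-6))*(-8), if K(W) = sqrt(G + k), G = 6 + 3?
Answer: 48*sqrt(226)/5 ≈ 144.32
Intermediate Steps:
G = 9
k = 1/25 ≈ 0.040000
K(W) = sqrt(226)/5 (K(W) = sqrt(9 + 1/25) = sqrt(226/25) = sqrt(226)/5)
(K(1)*(-6))*(-8) = ((sqrt(226)/5)*(-6))*(-8) = -6*sqrt(226)/5*(-8) = 48*sqrt(226)/5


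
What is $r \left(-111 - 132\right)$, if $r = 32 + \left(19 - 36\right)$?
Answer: $-3645$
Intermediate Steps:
$r = 15$ ($r = 32 + \left(19 - 36\right) = 32 - 17 = 15$)
$r \left(-111 - 132\right) = 15 \left(-111 - 132\right) = 15 \left(-243\right) = -3645$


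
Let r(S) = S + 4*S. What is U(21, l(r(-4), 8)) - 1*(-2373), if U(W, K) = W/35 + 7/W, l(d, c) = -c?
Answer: 35609/15 ≈ 2373.9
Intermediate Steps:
r(S) = 5*S
U(W, K) = 7/W + W/35 (U(W, K) = W*(1/35) + 7/W = W/35 + 7/W = 7/W + W/35)
U(21, l(r(-4), 8)) - 1*(-2373) = (7/21 + (1/35)*21) - 1*(-2373) = (7*(1/21) + ⅗) + 2373 = (⅓ + ⅗) + 2373 = 14/15 + 2373 = 35609/15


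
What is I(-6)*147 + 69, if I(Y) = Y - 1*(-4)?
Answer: -225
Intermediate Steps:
I(Y) = 4 + Y (I(Y) = Y + 4 = 4 + Y)
I(-6)*147 + 69 = (4 - 6)*147 + 69 = -2*147 + 69 = -294 + 69 = -225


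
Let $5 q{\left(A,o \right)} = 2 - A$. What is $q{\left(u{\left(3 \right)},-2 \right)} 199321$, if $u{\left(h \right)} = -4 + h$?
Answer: $\frac{597963}{5} \approx 1.1959 \cdot 10^{5}$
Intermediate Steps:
$q{\left(A,o \right)} = \frac{2}{5} - \frac{A}{5}$ ($q{\left(A,o \right)} = \frac{2 - A}{5} = \frac{2}{5} - \frac{A}{5}$)
$q{\left(u{\left(3 \right)},-2 \right)} 199321 = \left(\frac{2}{5} - \frac{-4 + 3}{5}\right) 199321 = \left(\frac{2}{5} - - \frac{1}{5}\right) 199321 = \left(\frac{2}{5} + \frac{1}{5}\right) 199321 = \frac{3}{5} \cdot 199321 = \frac{597963}{5}$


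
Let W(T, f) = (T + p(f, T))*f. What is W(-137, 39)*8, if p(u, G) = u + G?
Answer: -73320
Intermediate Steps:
p(u, G) = G + u
W(T, f) = f*(f + 2*T) (W(T, f) = (T + (T + f))*f = (f + 2*T)*f = f*(f + 2*T))
W(-137, 39)*8 = (39*(39 + 2*(-137)))*8 = (39*(39 - 274))*8 = (39*(-235))*8 = -9165*8 = -73320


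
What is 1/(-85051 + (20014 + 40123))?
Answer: -1/24914 ≈ -4.0138e-5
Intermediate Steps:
1/(-85051 + (20014 + 40123)) = 1/(-85051 + 60137) = 1/(-24914) = -1/24914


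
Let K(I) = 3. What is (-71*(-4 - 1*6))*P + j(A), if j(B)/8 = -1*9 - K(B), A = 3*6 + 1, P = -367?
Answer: -260666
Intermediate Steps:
A = 19 (A = 18 + 1 = 19)
j(B) = -96 (j(B) = 8*(-1*9 - 1*3) = 8*(-9 - 3) = 8*(-12) = -96)
(-71*(-4 - 1*6))*P + j(A) = -71*(-4 - 1*6)*(-367) - 96 = -71*(-4 - 6)*(-367) - 96 = -71*(-10)*(-367) - 96 = 710*(-367) - 96 = -260570 - 96 = -260666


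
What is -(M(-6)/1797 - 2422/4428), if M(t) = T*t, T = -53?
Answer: 490705/1326186 ≈ 0.37001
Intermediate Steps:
M(t) = -53*t
-(M(-6)/1797 - 2422/4428) = -(-53*(-6)/1797 - 2422/4428) = -(318*(1/1797) - 2422*1/4428) = -(106/599 - 1211/2214) = -1*(-490705/1326186) = 490705/1326186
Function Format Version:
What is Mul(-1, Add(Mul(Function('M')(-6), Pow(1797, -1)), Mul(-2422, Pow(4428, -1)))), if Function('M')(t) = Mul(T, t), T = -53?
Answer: Rational(490705, 1326186) ≈ 0.37001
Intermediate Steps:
Function('M')(t) = Mul(-53, t)
Mul(-1, Add(Mul(Function('M')(-6), Pow(1797, -1)), Mul(-2422, Pow(4428, -1)))) = Mul(-1, Add(Mul(Mul(-53, -6), Pow(1797, -1)), Mul(-2422, Pow(4428, -1)))) = Mul(-1, Add(Mul(318, Rational(1, 1797)), Mul(-2422, Rational(1, 4428)))) = Mul(-1, Add(Rational(106, 599), Rational(-1211, 2214))) = Mul(-1, Rational(-490705, 1326186)) = Rational(490705, 1326186)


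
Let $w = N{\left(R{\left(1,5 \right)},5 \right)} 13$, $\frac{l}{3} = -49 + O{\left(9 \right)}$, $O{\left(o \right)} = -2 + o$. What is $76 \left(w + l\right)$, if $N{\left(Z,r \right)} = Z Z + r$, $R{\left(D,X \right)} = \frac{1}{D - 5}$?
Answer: $- \frac{18297}{4} \approx -4574.3$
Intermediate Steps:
$R{\left(D,X \right)} = \frac{1}{-5 + D}$
$l = -126$ ($l = 3 \left(-49 + \left(-2 + 9\right)\right) = 3 \left(-49 + 7\right) = 3 \left(-42\right) = -126$)
$N{\left(Z,r \right)} = r + Z^{2}$ ($N{\left(Z,r \right)} = Z^{2} + r = r + Z^{2}$)
$w = \frac{1053}{16}$ ($w = \left(5 + \left(\frac{1}{-5 + 1}\right)^{2}\right) 13 = \left(5 + \left(\frac{1}{-4}\right)^{2}\right) 13 = \left(5 + \left(- \frac{1}{4}\right)^{2}\right) 13 = \left(5 + \frac{1}{16}\right) 13 = \frac{81}{16} \cdot 13 = \frac{1053}{16} \approx 65.813$)
$76 \left(w + l\right) = 76 \left(\frac{1053}{16} - 126\right) = 76 \left(- \frac{963}{16}\right) = - \frac{18297}{4}$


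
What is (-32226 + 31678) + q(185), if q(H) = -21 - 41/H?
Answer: -105306/185 ≈ -569.22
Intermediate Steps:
q(H) = -21 - 41/H
(-32226 + 31678) + q(185) = (-32226 + 31678) + (-21 - 41/185) = -548 + (-21 - 41*1/185) = -548 + (-21 - 41/185) = -548 - 3926/185 = -105306/185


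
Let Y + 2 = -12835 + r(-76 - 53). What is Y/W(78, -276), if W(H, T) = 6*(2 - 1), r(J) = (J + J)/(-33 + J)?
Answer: -173278/81 ≈ -2139.2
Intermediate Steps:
r(J) = 2*J/(-33 + J) (r(J) = (2*J)/(-33 + J) = 2*J/(-33 + J))
W(H, T) = 6 (W(H, T) = 6*1 = 6)
Y = -346556/27 (Y = -2 + (-12835 + 2*(-76 - 53)/(-33 + (-76 - 53))) = -2 + (-12835 + 2*(-129)/(-33 - 129)) = -2 + (-12835 + 2*(-129)/(-162)) = -2 + (-12835 + 2*(-129)*(-1/162)) = -2 + (-12835 + 43/27) = -2 - 346502/27 = -346556/27 ≈ -12835.)
Y/W(78, -276) = -346556/27/6 = -346556/27*⅙ = -173278/81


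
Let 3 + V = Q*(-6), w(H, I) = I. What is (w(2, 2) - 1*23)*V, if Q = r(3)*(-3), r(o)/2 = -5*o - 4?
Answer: 14427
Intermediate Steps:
r(o) = -8 - 10*o (r(o) = 2*(-5*o - 4) = 2*(-4 - 5*o) = -8 - 10*o)
Q = 114 (Q = (-8 - 10*3)*(-3) = (-8 - 30)*(-3) = -38*(-3) = 114)
V = -687 (V = -3 + 114*(-6) = -3 - 684 = -687)
(w(2, 2) - 1*23)*V = (2 - 1*23)*(-687) = (2 - 23)*(-687) = -21*(-687) = 14427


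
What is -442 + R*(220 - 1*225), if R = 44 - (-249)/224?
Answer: -149533/224 ≈ -667.56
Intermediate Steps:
R = 10105/224 (R = 44 - (-249)/224 = 44 - 1*(-249/224) = 44 + 249/224 = 10105/224 ≈ 45.112)
-442 + R*(220 - 1*225) = -442 + 10105*(220 - 1*225)/224 = -442 + 10105*(220 - 225)/224 = -442 + (10105/224)*(-5) = -442 - 50525/224 = -149533/224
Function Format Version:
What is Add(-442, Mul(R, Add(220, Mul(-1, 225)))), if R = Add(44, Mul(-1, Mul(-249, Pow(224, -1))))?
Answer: Rational(-149533, 224) ≈ -667.56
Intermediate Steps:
R = Rational(10105, 224) (R = Add(44, Mul(-1, Mul(-249, Rational(1, 224)))) = Add(44, Mul(-1, Rational(-249, 224))) = Add(44, Rational(249, 224)) = Rational(10105, 224) ≈ 45.112)
Add(-442, Mul(R, Add(220, Mul(-1, 225)))) = Add(-442, Mul(Rational(10105, 224), Add(220, Mul(-1, 225)))) = Add(-442, Mul(Rational(10105, 224), Add(220, -225))) = Add(-442, Mul(Rational(10105, 224), -5)) = Add(-442, Rational(-50525, 224)) = Rational(-149533, 224)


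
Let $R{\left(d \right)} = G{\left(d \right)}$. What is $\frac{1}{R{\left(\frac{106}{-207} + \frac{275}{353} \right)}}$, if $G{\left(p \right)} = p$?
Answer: $\frac{73071}{19507} \approx 3.7459$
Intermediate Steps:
$R{\left(d \right)} = d$
$\frac{1}{R{\left(\frac{106}{-207} + \frac{275}{353} \right)}} = \frac{1}{\frac{106}{-207} + \frac{275}{353}} = \frac{1}{106 \left(- \frac{1}{207}\right) + 275 \cdot \frac{1}{353}} = \frac{1}{- \frac{106}{207} + \frac{275}{353}} = \frac{1}{\frac{19507}{73071}} = \frac{73071}{19507}$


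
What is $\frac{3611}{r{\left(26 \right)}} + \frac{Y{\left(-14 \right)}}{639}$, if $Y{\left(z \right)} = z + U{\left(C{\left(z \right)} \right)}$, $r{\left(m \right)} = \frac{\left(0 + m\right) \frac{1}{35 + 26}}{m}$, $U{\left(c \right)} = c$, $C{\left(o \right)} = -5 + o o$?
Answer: $\frac{46917782}{213} \approx 2.2027 \cdot 10^{5}$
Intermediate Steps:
$C{\left(o \right)} = -5 + o^{2}$
$r{\left(m \right)} = \frac{1}{61}$ ($r{\left(m \right)} = \frac{m \frac{1}{61}}{m} = \frac{\frac{1}{61} m}{m} = \frac{1}{61}$)
$Y{\left(z \right)} = -5 + z + z^{2}$ ($Y{\left(z \right)} = z + \left(-5 + z^{2}\right) = -5 + z + z^{2}$)
$\frac{3611}{r{\left(26 \right)}} + \frac{Y{\left(-14 \right)}}{639} = 3611 \frac{1}{\frac{1}{61}} + \frac{-5 - 14 + \left(-14\right)^{2}}{639} = 3611 \cdot 61 + \left(-5 - 14 + 196\right) \frac{1}{639} = 220271 + 177 \cdot \frac{1}{639} = 220271 + \frac{59}{213} = \frac{46917782}{213}$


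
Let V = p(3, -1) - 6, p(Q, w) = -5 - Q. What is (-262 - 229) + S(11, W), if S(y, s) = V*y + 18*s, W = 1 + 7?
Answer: -501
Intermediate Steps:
W = 8
V = -14 (V = (-5 - 1*3) - 6 = (-5 - 3) - 6 = -8 - 6 = -14)
S(y, s) = -14*y + 18*s
(-262 - 229) + S(11, W) = (-262 - 229) + (-14*11 + 18*8) = -491 + (-154 + 144) = -491 - 10 = -501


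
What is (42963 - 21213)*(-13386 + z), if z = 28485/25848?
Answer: -418050518625/1436 ≈ -2.9112e+8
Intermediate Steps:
z = 3165/2872 (z = 28485*(1/25848) = 3165/2872 ≈ 1.1020)
(42963 - 21213)*(-13386 + z) = (42963 - 21213)*(-13386 + 3165/2872) = 21750*(-38441427/2872) = -418050518625/1436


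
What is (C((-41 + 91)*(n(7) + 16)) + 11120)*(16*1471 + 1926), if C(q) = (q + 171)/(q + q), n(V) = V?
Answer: 325624873651/1150 ≈ 2.8315e+8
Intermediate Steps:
C(q) = (171 + q)/(2*q) (C(q) = (171 + q)/((2*q)) = (171 + q)*(1/(2*q)) = (171 + q)/(2*q))
(C((-41 + 91)*(n(7) + 16)) + 11120)*(16*1471 + 1926) = ((171 + (-41 + 91)*(7 + 16))/(2*(((-41 + 91)*(7 + 16)))) + 11120)*(16*1471 + 1926) = ((171 + 50*23)/(2*((50*23))) + 11120)*(23536 + 1926) = ((½)*(171 + 1150)/1150 + 11120)*25462 = ((½)*(1/1150)*1321 + 11120)*25462 = (1321/2300 + 11120)*25462 = (25577321/2300)*25462 = 325624873651/1150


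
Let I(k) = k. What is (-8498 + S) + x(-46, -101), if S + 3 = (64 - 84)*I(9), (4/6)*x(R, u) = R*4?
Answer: -8957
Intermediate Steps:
x(R, u) = 6*R (x(R, u) = 3*(R*4)/2 = 3*(4*R)/2 = 6*R)
S = -183 (S = -3 + (64 - 84)*9 = -3 - 20*9 = -3 - 180 = -183)
(-8498 + S) + x(-46, -101) = (-8498 - 183) + 6*(-46) = -8681 - 276 = -8957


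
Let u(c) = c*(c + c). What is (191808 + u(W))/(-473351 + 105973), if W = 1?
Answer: -95905/183689 ≈ -0.52211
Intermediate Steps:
u(c) = 2*c² (u(c) = c*(2*c) = 2*c²)
(191808 + u(W))/(-473351 + 105973) = (191808 + 2*1²)/(-473351 + 105973) = (191808 + 2*1)/(-367378) = (191808 + 2)*(-1/367378) = 191810*(-1/367378) = -95905/183689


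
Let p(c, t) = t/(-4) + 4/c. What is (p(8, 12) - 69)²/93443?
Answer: 20449/373772 ≈ 0.054710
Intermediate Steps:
p(c, t) = 4/c - t/4 (p(c, t) = t*(-¼) + 4/c = -t/4 + 4/c = 4/c - t/4)
(p(8, 12) - 69)²/93443 = ((4/8 - ¼*12) - 69)²/93443 = ((4*(⅛) - 3) - 69)²*(1/93443) = ((½ - 3) - 69)²*(1/93443) = (-5/2 - 69)²*(1/93443) = (-143/2)²*(1/93443) = (20449/4)*(1/93443) = 20449/373772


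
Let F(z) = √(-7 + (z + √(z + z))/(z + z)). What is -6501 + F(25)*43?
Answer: -6501 + 43*I*√(650 - 10*√2)/10 ≈ -6501.0 + 108.43*I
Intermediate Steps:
F(z) = √(-7 + (z + √2*√z)/(2*z)) (F(z) = √(-7 + (z + √(2*z))/((2*z))) = √(-7 + (z + √2*√z)*(1/(2*z))) = √(-7 + (z + √2*√z)/(2*z)))
-6501 + F(25)*43 = -6501 + (√(-26 + 2*√2/√25)/2)*43 = -6501 + (√(-26 + 2*√2*(⅕))/2)*43 = -6501 + (√(-26 + 2*√2/5)/2)*43 = -6501 + 43*√(-26 + 2*√2/5)/2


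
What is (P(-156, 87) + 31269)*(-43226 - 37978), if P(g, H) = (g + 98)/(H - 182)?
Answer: -241225658052/95 ≈ -2.5392e+9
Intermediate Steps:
P(g, H) = (98 + g)/(-182 + H)
(P(-156, 87) + 31269)*(-43226 - 37978) = ((98 - 156)/(-182 + 87) + 31269)*(-43226 - 37978) = (-58/(-95) + 31269)*(-81204) = (-1/95*(-58) + 31269)*(-81204) = (58/95 + 31269)*(-81204) = (2970613/95)*(-81204) = -241225658052/95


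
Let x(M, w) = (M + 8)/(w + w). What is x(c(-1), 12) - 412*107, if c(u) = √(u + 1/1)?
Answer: -132251/3 ≈ -44084.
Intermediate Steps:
c(u) = √(1 + u) (c(u) = √(u + 1) = √(1 + u))
x(M, w) = (8 + M)/(2*w) (x(M, w) = (8 + M)/((2*w)) = (8 + M)*(1/(2*w)) = (8 + M)/(2*w))
x(c(-1), 12) - 412*107 = (½)*(8 + √(1 - 1))/12 - 412*107 = (½)*(1/12)*(8 + √0) - 44084 = (½)*(1/12)*(8 + 0) - 44084 = (½)*(1/12)*8 - 44084 = ⅓ - 44084 = -132251/3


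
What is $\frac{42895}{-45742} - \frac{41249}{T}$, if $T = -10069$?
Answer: $\frac{1454902003}{460576198} \approx 3.1589$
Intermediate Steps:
$\frac{42895}{-45742} - \frac{41249}{T} = \frac{42895}{-45742} - \frac{41249}{-10069} = 42895 \left(- \frac{1}{45742}\right) - - \frac{41249}{10069} = - \frac{42895}{45742} + \frac{41249}{10069} = \frac{1454902003}{460576198}$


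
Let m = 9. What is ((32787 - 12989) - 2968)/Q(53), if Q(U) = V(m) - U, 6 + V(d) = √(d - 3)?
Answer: -198594/695 - 3366*√6/695 ≈ -297.61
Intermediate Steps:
V(d) = -6 + √(-3 + d) (V(d) = -6 + √(d - 3) = -6 + √(-3 + d))
Q(U) = -6 + √6 - U (Q(U) = (-6 + √(-3 + 9)) - U = (-6 + √6) - U = -6 + √6 - U)
((32787 - 12989) - 2968)/Q(53) = ((32787 - 12989) - 2968)/(-6 + √6 - 1*53) = (19798 - 2968)/(-6 + √6 - 53) = 16830/(-59 + √6)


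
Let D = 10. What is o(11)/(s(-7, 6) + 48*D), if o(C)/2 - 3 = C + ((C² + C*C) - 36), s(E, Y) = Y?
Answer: 220/243 ≈ 0.90535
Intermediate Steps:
o(C) = -66 + 2*C + 4*C² (o(C) = 6 + 2*(C + ((C² + C*C) - 36)) = 6 + 2*(C + ((C² + C²) - 36)) = 6 + 2*(C + (2*C² - 36)) = 6 + 2*(C + (-36 + 2*C²)) = 6 + 2*(-36 + C + 2*C²) = 6 + (-72 + 2*C + 4*C²) = -66 + 2*C + 4*C²)
o(11)/(s(-7, 6) + 48*D) = (-66 + 2*11 + 4*11²)/(6 + 48*10) = (-66 + 22 + 4*121)/(6 + 480) = (-66 + 22 + 484)/486 = 440*(1/486) = 220/243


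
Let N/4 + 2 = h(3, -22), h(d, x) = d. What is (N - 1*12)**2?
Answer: 64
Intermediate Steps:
N = 4 (N = -8 + 4*3 = -8 + 12 = 4)
(N - 1*12)**2 = (4 - 1*12)**2 = (4 - 12)**2 = (-8)**2 = 64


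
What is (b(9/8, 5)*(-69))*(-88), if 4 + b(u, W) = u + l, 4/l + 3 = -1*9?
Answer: -19481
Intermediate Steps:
l = -1/3 (l = 4/(-3 - 1*9) = 4/(-3 - 9) = 4/(-12) = 4*(-1/12) = -1/3 ≈ -0.33333)
b(u, W) = -13/3 + u (b(u, W) = -4 + (u - 1/3) = -4 + (-1/3 + u) = -13/3 + u)
(b(9/8, 5)*(-69))*(-88) = ((-13/3 + 9/8)*(-69))*(-88) = -77/24*(-69)*(-88) = (1771/8)*(-88) = -19481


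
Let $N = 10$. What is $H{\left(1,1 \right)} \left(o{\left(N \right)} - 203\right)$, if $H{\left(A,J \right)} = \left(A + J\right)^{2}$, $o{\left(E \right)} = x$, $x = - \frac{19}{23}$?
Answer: $- \frac{18752}{23} \approx -815.3$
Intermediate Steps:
$x = - \frac{19}{23}$ ($x = \left(-19\right) \frac{1}{23} = - \frac{19}{23} \approx -0.82609$)
$o{\left(E \right)} = - \frac{19}{23}$
$H{\left(1,1 \right)} \left(o{\left(N \right)} - 203\right) = \left(1 + 1\right)^{2} \left(- \frac{19}{23} - 203\right) = 2^{2} \left(- \frac{4688}{23}\right) = 4 \left(- \frac{4688}{23}\right) = - \frac{18752}{23}$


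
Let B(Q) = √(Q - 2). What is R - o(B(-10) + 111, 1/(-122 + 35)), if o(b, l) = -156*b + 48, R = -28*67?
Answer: 15392 + 312*I*√3 ≈ 15392.0 + 540.4*I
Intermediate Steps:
R = -1876
B(Q) = √(-2 + Q)
o(b, l) = 48 - 156*b
R - o(B(-10) + 111, 1/(-122 + 35)) = -1876 - (48 - 156*(√(-2 - 10) + 111)) = -1876 - (48 - 156*(√(-12) + 111)) = -1876 - (48 - 156*(2*I*√3 + 111)) = -1876 - (48 - 156*(111 + 2*I*√3)) = -1876 - (48 + (-17316 - 312*I*√3)) = -1876 - (-17268 - 312*I*√3) = -1876 + (17268 + 312*I*√3) = 15392 + 312*I*√3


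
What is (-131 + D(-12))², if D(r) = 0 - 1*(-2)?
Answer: 16641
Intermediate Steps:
D(r) = 2 (D(r) = 0 + 2 = 2)
(-131 + D(-12))² = (-131 + 2)² = (-129)² = 16641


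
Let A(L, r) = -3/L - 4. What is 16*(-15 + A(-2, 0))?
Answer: -280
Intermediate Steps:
A(L, r) = -4 - 3/L
16*(-15 + A(-2, 0)) = 16*(-15 + (-4 - 3/(-2))) = 16*(-15 + (-4 - 3*(-½))) = 16*(-15 + (-4 + 3/2)) = 16*(-15 - 5/2) = 16*(-35/2) = -280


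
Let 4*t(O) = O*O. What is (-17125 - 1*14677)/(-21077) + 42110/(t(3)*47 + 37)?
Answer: 3568368822/12034967 ≈ 296.50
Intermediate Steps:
t(O) = O²/4 (t(O) = (O*O)/4 = O²/4)
(-17125 - 1*14677)/(-21077) + 42110/(t(3)*47 + 37) = (-17125 - 1*14677)/(-21077) + 42110/(((¼)*3²)*47 + 37) = (-17125 - 14677)*(-1/21077) + 42110/(((¼)*9)*47 + 37) = -31802*(-1/21077) + 42110/((9/4)*47 + 37) = 31802/21077 + 42110/(423/4 + 37) = 31802/21077 + 42110/(571/4) = 31802/21077 + 42110*(4/571) = 31802/21077 + 168440/571 = 3568368822/12034967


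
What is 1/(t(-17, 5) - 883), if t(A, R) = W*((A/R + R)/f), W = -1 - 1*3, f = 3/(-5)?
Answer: -3/2617 ≈ -0.0011464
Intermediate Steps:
f = -3/5 (f = 3*(-1/5) = -3/5 ≈ -0.60000)
W = -4 (W = -1 - 3 = -4)
t(A, R) = 20*R/3 + 20*A/(3*R) (t(A, R) = -4*(A/R + R)/(-3/5) = -4*(A/R + R)*(-5)/3 = -4*(R + A/R)*(-5)/3 = -4*(-5*R/3 - 5*A/(3*R)) = 20*R/3 + 20*A/(3*R))
1/(t(-17, 5) - 883) = 1/((20/3)*(-17 + 5**2)/5 - 883) = 1/((20/3)*(1/5)*(-17 + 25) - 883) = 1/((20/3)*(1/5)*8 - 883) = 1/(32/3 - 883) = 1/(-2617/3) = -3/2617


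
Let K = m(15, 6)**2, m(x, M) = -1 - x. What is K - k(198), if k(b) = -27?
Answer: 283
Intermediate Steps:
K = 256 (K = (-1 - 1*15)**2 = (-1 - 15)**2 = (-16)**2 = 256)
K - k(198) = 256 - 1*(-27) = 256 + 27 = 283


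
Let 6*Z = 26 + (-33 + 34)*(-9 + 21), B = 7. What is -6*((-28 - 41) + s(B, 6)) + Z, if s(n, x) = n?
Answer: 1135/3 ≈ 378.33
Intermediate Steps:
Z = 19/3 (Z = (26 + (-33 + 34)*(-9 + 21))/6 = (26 + 1*12)/6 = (26 + 12)/6 = (⅙)*38 = 19/3 ≈ 6.3333)
-6*((-28 - 41) + s(B, 6)) + Z = -6*((-28 - 41) + 7) + 19/3 = -6*(-69 + 7) + 19/3 = -6*(-62) + 19/3 = 372 + 19/3 = 1135/3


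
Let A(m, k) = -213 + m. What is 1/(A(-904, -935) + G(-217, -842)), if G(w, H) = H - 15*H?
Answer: 1/10671 ≈ 9.3712e-5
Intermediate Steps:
G(w, H) = -14*H
1/(A(-904, -935) + G(-217, -842)) = 1/((-213 - 904) - 14*(-842)) = 1/(-1117 + 11788) = 1/10671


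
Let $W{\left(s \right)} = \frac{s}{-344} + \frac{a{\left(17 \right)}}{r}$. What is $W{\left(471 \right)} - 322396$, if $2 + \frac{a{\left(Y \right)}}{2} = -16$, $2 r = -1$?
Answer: $- \frac{110879927}{344} \approx -3.2233 \cdot 10^{5}$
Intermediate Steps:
$r = - \frac{1}{2}$ ($r = \frac{1}{2} \left(-1\right) = - \frac{1}{2} \approx -0.5$)
$a{\left(Y \right)} = -36$ ($a{\left(Y \right)} = -4 + 2 \left(-16\right) = -4 - 32 = -36$)
$W{\left(s \right)} = 72 - \frac{s}{344}$ ($W{\left(s \right)} = \frac{s}{-344} - \frac{36}{- \frac{1}{2}} = s \left(- \frac{1}{344}\right) - -72 = - \frac{s}{344} + 72 = 72 - \frac{s}{344}$)
$W{\left(471 \right)} - 322396 = \left(72 - \frac{471}{344}\right) - 322396 = \frac{24297}{344} - 322396 = - \frac{110879927}{344}$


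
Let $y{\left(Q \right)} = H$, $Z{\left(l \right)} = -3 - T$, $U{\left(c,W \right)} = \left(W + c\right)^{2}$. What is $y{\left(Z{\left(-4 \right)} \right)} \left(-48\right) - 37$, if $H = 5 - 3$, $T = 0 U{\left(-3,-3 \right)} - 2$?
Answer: $-133$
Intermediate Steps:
$T = -2$ ($T = 0 \left(-3 - 3\right)^{2} - 2 = 0 \left(-6\right)^{2} - 2 = 0 \cdot 36 - 2 = 0 - 2 = -2$)
$H = 2$ ($H = 5 - 3 = 2$)
$Z{\left(l \right)} = -1$ ($Z{\left(l \right)} = -3 - -2 = -3 + 2 = -1$)
$y{\left(Q \right)} = 2$
$y{\left(Z{\left(-4 \right)} \right)} \left(-48\right) - 37 = 2 \left(-48\right) - 37 = -96 - 37 = -133$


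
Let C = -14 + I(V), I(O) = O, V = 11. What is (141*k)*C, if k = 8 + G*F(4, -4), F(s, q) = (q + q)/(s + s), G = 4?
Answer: -1692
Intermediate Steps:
F(s, q) = q/s (F(s, q) = (2*q)/((2*s)) = (2*q)*(1/(2*s)) = q/s)
C = -3 (C = -14 + 11 = -3)
k = 4 (k = 8 + 4*(-4/4) = 8 + 4*(-4*¼) = 8 + 4*(-1) = 8 - 4 = 4)
(141*k)*C = (141*4)*(-3) = 564*(-3) = -1692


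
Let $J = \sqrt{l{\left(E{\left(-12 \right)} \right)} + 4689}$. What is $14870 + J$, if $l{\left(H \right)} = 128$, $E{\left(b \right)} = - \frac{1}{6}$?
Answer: $14870 + \sqrt{4817} \approx 14939.0$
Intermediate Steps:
$E{\left(b \right)} = - \frac{1}{6}$ ($E{\left(b \right)} = \left(-1\right) \frac{1}{6} = - \frac{1}{6}$)
$J = \sqrt{4817}$ ($J = \sqrt{128 + 4689} = \sqrt{4817} \approx 69.405$)
$14870 + J = 14870 + \sqrt{4817}$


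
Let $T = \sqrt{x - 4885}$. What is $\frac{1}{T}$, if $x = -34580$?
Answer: $- \frac{i \sqrt{4385}}{13155} \approx - 0.0050338 i$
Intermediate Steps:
$T = 3 i \sqrt{4385}$ ($T = \sqrt{-34580 - 4885} = \sqrt{-39465} = 3 i \sqrt{4385} \approx 198.66 i$)
$\frac{1}{T} = \frac{1}{3 i \sqrt{4385}} = - \frac{i \sqrt{4385}}{13155}$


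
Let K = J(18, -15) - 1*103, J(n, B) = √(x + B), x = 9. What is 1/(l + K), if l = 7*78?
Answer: 443/196255 - I*√6/196255 ≈ 0.0022573 - 1.2481e-5*I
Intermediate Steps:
J(n, B) = √(9 + B)
K = -103 + I*√6 (K = √(9 - 15) - 1*103 = √(-6) - 103 = I*√6 - 103 = -103 + I*√6 ≈ -103.0 + 2.4495*I)
l = 546
1/(l + K) = 1/(546 + (-103 + I*√6)) = 1/(443 + I*√6)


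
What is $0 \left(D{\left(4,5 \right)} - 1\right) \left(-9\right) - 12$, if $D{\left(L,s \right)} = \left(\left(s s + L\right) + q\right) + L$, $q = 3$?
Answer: $-12$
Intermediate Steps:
$D{\left(L,s \right)} = 3 + s^{2} + 2 L$ ($D{\left(L,s \right)} = \left(\left(s s + L\right) + 3\right) + L = \left(\left(s^{2} + L\right) + 3\right) + L = \left(\left(L + s^{2}\right) + 3\right) + L = \left(3 + L + s^{2}\right) + L = 3 + s^{2} + 2 L$)
$0 \left(D{\left(4,5 \right)} - 1\right) \left(-9\right) - 12 = 0 \left(\left(3 + 5^{2} + 2 \cdot 4\right) - 1\right) \left(-9\right) - 12 = 0 \left(\left(3 + 25 + 8\right) - 1\right) \left(-9\right) - 12 = 0 \left(36 - 1\right) \left(-9\right) - 12 = 0 \cdot 35 \left(-9\right) - 12 = 0 \left(-9\right) - 12 = 0 - 12 = -12$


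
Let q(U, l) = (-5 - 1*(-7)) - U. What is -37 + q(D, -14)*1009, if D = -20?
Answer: 22161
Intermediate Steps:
q(U, l) = 2 - U (q(U, l) = (-5 + 7) - U = 2 - U)
-37 + q(D, -14)*1009 = -37 + (2 - 1*(-20))*1009 = -37 + (2 + 20)*1009 = -37 + 22*1009 = -37 + 22198 = 22161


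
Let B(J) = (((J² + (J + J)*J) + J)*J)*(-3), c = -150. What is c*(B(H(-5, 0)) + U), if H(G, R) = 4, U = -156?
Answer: 117000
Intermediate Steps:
B(J) = -3*J*(J + 3*J²) (B(J) = (((J² + (2*J)*J) + J)*J)*(-3) = (((J² + 2*J²) + J)*J)*(-3) = ((3*J² + J)*J)*(-3) = ((J + 3*J²)*J)*(-3) = (J*(J + 3*J²))*(-3) = -3*J*(J + 3*J²))
c*(B(H(-5, 0)) + U) = -150*(4²*(-3 - 9*4) - 156) = -150*(16*(-3 - 36) - 156) = -150*(16*(-39) - 156) = -150*(-624 - 156) = -150*(-780) = 117000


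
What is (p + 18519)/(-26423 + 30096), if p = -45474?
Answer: -26955/3673 ≈ -7.3387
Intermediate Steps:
(p + 18519)/(-26423 + 30096) = (-45474 + 18519)/(-26423 + 30096) = -26955/3673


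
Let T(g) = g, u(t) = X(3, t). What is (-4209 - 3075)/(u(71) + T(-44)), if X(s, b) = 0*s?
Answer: 1821/11 ≈ 165.55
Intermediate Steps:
X(s, b) = 0
u(t) = 0
(-4209 - 3075)/(u(71) + T(-44)) = (-4209 - 3075)/(0 - 44) = -7284/(-44) = -7284*(-1/44) = 1821/11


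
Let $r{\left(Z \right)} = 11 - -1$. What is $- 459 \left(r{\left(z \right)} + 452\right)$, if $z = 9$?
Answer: $-212976$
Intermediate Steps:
$r{\left(Z \right)} = 12$ ($r{\left(Z \right)} = 11 + 1 = 12$)
$- 459 \left(r{\left(z \right)} + 452\right) = - 459 \left(12 + 452\right) = \left(-459\right) 464 = -212976$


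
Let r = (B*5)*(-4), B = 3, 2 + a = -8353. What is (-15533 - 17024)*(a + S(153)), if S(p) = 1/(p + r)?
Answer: 25297244798/93 ≈ 2.7201e+8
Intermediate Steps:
a = -8355 (a = -2 - 8353 = -8355)
r = -60 (r = (3*5)*(-4) = 15*(-4) = -60)
S(p) = 1/(-60 + p) (S(p) = 1/(p - 60) = 1/(-60 + p))
(-15533 - 17024)*(a + S(153)) = (-15533 - 17024)*(-8355 + 1/(-60 + 153)) = -32557*(-8355 + 1/93) = -32557*(-777014/93) = 25297244798/93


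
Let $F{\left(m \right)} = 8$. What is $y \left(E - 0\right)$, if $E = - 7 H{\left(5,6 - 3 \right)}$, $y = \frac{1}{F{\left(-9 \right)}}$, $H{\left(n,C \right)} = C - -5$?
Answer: $-7$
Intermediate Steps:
$H{\left(n,C \right)} = 5 + C$ ($H{\left(n,C \right)} = C + 5 = 5 + C$)
$y = \frac{1}{8} \approx 0.125$
$E = -56$ ($E = - 7 \left(5 + \left(6 - 3\right)\right) = - 7 \left(5 + 3\right) = \left(-7\right) 8 = -56$)
$y \left(E - 0\right) = \frac{-56 - 0}{8} = \frac{-56 + \left(-6 + 6\right)}{8} = \frac{-56 + 0}{8} = \frac{1}{8} \left(-56\right) = -7$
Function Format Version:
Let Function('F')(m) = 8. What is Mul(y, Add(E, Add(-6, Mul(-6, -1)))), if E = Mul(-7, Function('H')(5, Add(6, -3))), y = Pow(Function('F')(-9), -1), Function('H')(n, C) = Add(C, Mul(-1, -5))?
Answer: -7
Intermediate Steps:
Function('H')(n, C) = Add(5, C) (Function('H')(n, C) = Add(C, 5) = Add(5, C))
y = Rational(1, 8) (y = Pow(8, -1) = Rational(1, 8) ≈ 0.12500)
E = -56 (E = Mul(-7, Add(5, Add(6, -3))) = Mul(-7, Add(5, 3)) = Mul(-7, 8) = -56)
Mul(y, Add(E, Add(-6, Mul(-6, -1)))) = Mul(Rational(1, 8), Add(-56, Add(-6, Mul(-6, -1)))) = Mul(Rational(1, 8), Add(-56, Add(-6, 6))) = Mul(Rational(1, 8), Add(-56, 0)) = Mul(Rational(1, 8), -56) = -7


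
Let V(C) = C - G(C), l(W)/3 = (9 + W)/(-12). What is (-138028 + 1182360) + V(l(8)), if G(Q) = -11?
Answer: 4177355/4 ≈ 1.0443e+6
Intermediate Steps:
l(W) = -9/4 - W/4 (l(W) = 3*((9 + W)/(-12)) = 3*((9 + W)*(-1/12)) = 3*(-¾ - W/12) = -9/4 - W/4)
V(C) = 11 + C (V(C) = C - 1*(-11) = C + 11 = 11 + C)
(-138028 + 1182360) + V(l(8)) = (-138028 + 1182360) + (11 + (-9/4 - ¼*8)) = 1044332 + (11 + (-9/4 - 2)) = 1044332 + (11 - 17/4) = 1044332 + 27/4 = 4177355/4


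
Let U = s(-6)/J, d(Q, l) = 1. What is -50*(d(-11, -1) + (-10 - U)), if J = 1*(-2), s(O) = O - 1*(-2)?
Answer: 550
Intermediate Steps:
s(O) = 2 + O (s(O) = O + 2 = 2 + O)
J = -2
U = 2 (U = (2 - 6)/(-2) = -4*(-½) = 2)
-50*(d(-11, -1) + (-10 - U)) = -50*(1 + (-10 - 1*2)) = -50*(1 + (-10 - 2)) = -50*(1 - 12) = -50*(-11) = 550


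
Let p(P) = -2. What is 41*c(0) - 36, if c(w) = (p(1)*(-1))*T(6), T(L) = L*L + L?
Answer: 3408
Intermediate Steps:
T(L) = L + L**2 (T(L) = L**2 + L = L + L**2)
c(w) = 84 (c(w) = (-2*(-1))*(6*(1 + 6)) = 2*(6*7) = 2*42 = 84)
41*c(0) - 36 = 41*84 - 36 = 3444 - 36 = 3408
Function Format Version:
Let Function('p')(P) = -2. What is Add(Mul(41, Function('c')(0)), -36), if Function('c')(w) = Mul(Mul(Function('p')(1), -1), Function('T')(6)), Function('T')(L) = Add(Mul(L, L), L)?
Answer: 3408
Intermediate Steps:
Function('T')(L) = Add(L, Pow(L, 2)) (Function('T')(L) = Add(Pow(L, 2), L) = Add(L, Pow(L, 2)))
Function('c')(w) = 84 (Function('c')(w) = Mul(Mul(-2, -1), Mul(6, Add(1, 6))) = Mul(2, Mul(6, 7)) = Mul(2, 42) = 84)
Add(Mul(41, Function('c')(0)), -36) = Add(Mul(41, 84), -36) = Add(3444, -36) = 3408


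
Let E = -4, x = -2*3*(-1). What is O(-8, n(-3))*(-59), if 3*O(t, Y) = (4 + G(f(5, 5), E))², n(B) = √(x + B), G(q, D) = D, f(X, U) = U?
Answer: 0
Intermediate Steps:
x = 6 (x = -6*(-1) = 6)
n(B) = √(6 + B)
O(t, Y) = 0 (O(t, Y) = (4 - 4)²/3 = (⅓)*0² = (⅓)*0 = 0)
O(-8, n(-3))*(-59) = 0*(-59) = 0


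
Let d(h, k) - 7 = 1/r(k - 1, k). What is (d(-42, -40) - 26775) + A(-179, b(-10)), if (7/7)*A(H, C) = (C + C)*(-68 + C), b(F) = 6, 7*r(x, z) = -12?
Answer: -330151/12 ≈ -27513.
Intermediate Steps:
r(x, z) = -12/7 (r(x, z) = (1/7)*(-12) = -12/7)
d(h, k) = 77/12 (d(h, k) = 7 + 1/(-12/7) = 7 - 7/12 = 77/12)
A(H, C) = 2*C*(-68 + C) (A(H, C) = (C + C)*(-68 + C) = (2*C)*(-68 + C) = 2*C*(-68 + C))
(d(-42, -40) - 26775) + A(-179, b(-10)) = (77/12 - 26775) + 2*6*(-68 + 6) = -321223/12 + 2*6*(-62) = -321223/12 - 744 = -330151/12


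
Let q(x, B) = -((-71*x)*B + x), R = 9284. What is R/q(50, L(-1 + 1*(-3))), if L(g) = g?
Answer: -4642/7125 ≈ -0.65151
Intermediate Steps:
q(x, B) = -x + 71*B*x (q(x, B) = -(-71*B*x + x) = -(x - 71*B*x) = -x + 71*B*x)
R/q(50, L(-1 + 1*(-3))) = 9284/((50*(-1 + 71*(-1 + 1*(-3))))) = 9284/((50*(-1 + 71*(-1 - 3)))) = 9284/((50*(-1 + 71*(-4)))) = 9284/((50*(-1 - 284))) = 9284/((50*(-285))) = 9284/(-14250) = 9284*(-1/14250) = -4642/7125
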